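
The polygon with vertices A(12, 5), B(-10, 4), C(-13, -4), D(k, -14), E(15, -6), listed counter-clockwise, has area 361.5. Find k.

3

Write out the shoelace sum; only the two edges meeting at D involve k:
2·Area = [((-13)·(-14) − k·(-4)) + (k·(-6) − 15·(-14))] + 337
       = -2·k + 729 = 723
⇒ k = 3.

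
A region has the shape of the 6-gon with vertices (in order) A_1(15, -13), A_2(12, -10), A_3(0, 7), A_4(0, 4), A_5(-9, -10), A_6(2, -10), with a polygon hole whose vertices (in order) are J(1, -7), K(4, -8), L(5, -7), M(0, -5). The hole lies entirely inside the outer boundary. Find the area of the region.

Outer boundary:
A_1→A_2: (15)(-10) − (12)(-13) = 6
A_2→A_3: (12)(7) − (0)(-10) = 84
A_3→A_4: (0)(4) − (0)(7) = 0
A_4→A_5: (0)(-10) − (-9)(4) = 36
A_5→A_6: (-9)(-10) − (2)(-10) = 110
A_6→A_1: (2)(-13) − (15)(-10) = 124
Σ = 360
Area = |Σ|/2 = 180.
Hole:
Apply the shoelace (surveyor's) formula: 2A = Σ (x_i·y_{i+1} − x_{i+1}·y_i), indices taken mod 4.
Cross-terms: 20, 12, -25, 5  ⇒  Σ = 12
Area = |Σ|/2 = 6.
Net area = 180 − 6 = 174.

174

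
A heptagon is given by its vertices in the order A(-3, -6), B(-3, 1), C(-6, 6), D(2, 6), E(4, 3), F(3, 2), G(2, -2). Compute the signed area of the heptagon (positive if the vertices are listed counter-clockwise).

Cross-terms: -21, -12, -48, -18, -1, -10, -18  ⇒  Σ = -128
Signed area = Σ/2 = -64 (negative ⇒ clockwise traversal).

-64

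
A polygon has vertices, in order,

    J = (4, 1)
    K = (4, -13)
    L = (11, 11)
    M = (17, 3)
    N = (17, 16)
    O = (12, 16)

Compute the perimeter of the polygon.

84

|JK| = √((0)² + (-14)²) = √196 = 14
|KL| = √((7)² + (24)²) = √625 = 25
|LM| = √((6)² + (-8)²) = √100 = 10
|MN| = √((0)² + (13)²) = √169 = 13
|NO| = √((-5)² + (0)²) = √25 = 5
|OJ| = √((-8)² + (-15)²) = √289 = 17
Perimeter = 14 + 25 + 10 + 13 + 5 + 17 = 84.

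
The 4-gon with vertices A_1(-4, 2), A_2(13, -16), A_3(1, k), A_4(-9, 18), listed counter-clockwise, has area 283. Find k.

20

The doubled signed area Σ (x_i y_{i+1} − x_{i+1} y_i) is linear in k.
With k=0 it equals 126; the coefficient of k is 22 (from the two edges through A_3).
So 22·k + 126 = 2·283 = 566 ⇒ k = 20.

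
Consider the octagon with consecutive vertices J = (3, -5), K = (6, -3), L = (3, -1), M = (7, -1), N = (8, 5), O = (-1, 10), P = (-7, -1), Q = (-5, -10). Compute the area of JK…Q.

Σ = (21) + (3) + (4) + (43) + (85) + (71) + (65) + (55) = 347
Area = |Σ|/2 = 173.5.

173.5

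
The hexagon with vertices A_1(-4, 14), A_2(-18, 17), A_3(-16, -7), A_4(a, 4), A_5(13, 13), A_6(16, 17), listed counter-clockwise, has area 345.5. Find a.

Write out the shoelace sum; only the two edges meeting at A_4 involve a:
2·Area = [((-16)·4 − a·(-7)) + (a·13 − 13·4)] + 887
       = 20·a + 771 = 691
⇒ a = -4.

-4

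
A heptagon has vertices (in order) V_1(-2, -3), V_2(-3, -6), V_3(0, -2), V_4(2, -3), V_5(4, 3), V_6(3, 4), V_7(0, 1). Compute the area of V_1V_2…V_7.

Apply the shoelace formula: 2A = Σ (x_i·y_{i+1} − x_{i+1}·y_i), indices taken mod 7.
Σ = (3) + (6) + (4) + (18) + (7) + (3) + (2) = 43
Area = |Σ|/2 = 21.5.

21.5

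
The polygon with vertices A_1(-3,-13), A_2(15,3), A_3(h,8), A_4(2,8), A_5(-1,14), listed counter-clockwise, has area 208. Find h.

The doubled signed area Σ (x_i y_{i+1} − x_{i+1} y_i) is linear in h.
With h=0 it equals 381; the coefficient of h is 5 (from the two edges through A_3).
So 5·h + 381 = 2·208 = 416 ⇒ h = 7.

7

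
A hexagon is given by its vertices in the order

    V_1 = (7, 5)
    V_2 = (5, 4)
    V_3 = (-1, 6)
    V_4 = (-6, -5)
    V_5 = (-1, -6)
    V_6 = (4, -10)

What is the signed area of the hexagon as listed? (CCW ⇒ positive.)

Apply Gauss's area formula: 2A = Σ (x_i·y_{i+1} − x_{i+1}·y_i), indices taken mod 6.
V_1→V_2: (7)(4) − (5)(5) = 3
V_2→V_3: (5)(6) − (-1)(4) = 34
V_3→V_4: (-1)(-5) − (-6)(6) = 41
V_4→V_5: (-6)(-6) − (-1)(-5) = 31
V_5→V_6: (-1)(-10) − (4)(-6) = 34
V_6→V_1: (4)(5) − (7)(-10) = 90
Σ = 233
Signed area = Σ/2 = 116.5 (positive ⇒ counter-clockwise traversal).

116.5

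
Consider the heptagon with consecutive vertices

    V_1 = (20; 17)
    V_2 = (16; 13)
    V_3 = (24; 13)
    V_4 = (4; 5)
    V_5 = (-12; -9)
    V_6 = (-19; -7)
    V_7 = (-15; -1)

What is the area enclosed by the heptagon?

Σ = (-12) + (-104) + (68) + (24) + (-87) + (-86) + (-235) = -432
Area = |Σ|/2 = 216.

216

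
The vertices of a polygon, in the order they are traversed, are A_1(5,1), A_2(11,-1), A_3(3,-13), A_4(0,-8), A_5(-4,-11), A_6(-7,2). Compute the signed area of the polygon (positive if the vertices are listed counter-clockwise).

-157

Apply the shoelace (surveyor's) formula: 2A = Σ (x_i·y_{i+1} − x_{i+1}·y_i), indices taken mod 6.
Σ = (-16) + (-140) + (-24) + (-32) + (-85) + (-17) = -314
Signed area = Σ/2 = -157 (negative ⇒ clockwise traversal).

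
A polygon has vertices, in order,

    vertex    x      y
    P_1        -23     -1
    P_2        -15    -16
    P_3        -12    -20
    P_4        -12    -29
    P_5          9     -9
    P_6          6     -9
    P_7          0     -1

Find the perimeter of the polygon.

96

|P_1P_2| = √((8)² + (-15)²) = √289 = 17
|P_2P_3| = √((3)² + (-4)²) = √25 = 5
|P_3P_4| = √((0)² + (-9)²) = √81 = 9
|P_4P_5| = √((21)² + (20)²) = √841 = 29
|P_5P_6| = √((-3)² + (0)²) = √9 = 3
|P_6P_7| = √((-6)² + (8)²) = √100 = 10
|P_7P_1| = √((-23)² + (0)²) = √529 = 23
Perimeter = 17 + 5 + 9 + 29 + 3 + 10 + 23 = 96.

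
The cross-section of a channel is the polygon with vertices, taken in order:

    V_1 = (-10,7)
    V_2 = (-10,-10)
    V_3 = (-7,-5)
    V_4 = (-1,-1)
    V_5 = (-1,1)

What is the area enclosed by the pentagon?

Σ = (170) + (-20) + (2) + (-2) + (3) = 153
Area = |Σ|/2 = 76.5.

76.5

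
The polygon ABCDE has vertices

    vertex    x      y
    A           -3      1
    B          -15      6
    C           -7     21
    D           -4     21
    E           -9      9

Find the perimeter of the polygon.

56

|AB| = √((-12)² + (5)²) = √169 = 13
|BC| = √((8)² + (15)²) = √289 = 17
|CD| = √((3)² + (0)²) = √9 = 3
|DE| = √((-5)² + (-12)²) = √169 = 13
|EA| = √((6)² + (-8)²) = √100 = 10
Perimeter = 13 + 17 + 3 + 13 + 10 = 56.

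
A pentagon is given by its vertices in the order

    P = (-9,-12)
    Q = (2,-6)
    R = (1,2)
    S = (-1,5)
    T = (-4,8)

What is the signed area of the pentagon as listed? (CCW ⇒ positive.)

P→Q: (-9)(-6) − (2)(-12) = 78
Q→R: (2)(2) − (1)(-6) = 10
R→S: (1)(5) − (-1)(2) = 7
S→T: (-1)(8) − (-4)(5) = 12
T→P: (-4)(-12) − (-9)(8) = 120
Σ = 227
Signed area = Σ/2 = 113.5 (positive ⇒ counter-clockwise traversal).

113.5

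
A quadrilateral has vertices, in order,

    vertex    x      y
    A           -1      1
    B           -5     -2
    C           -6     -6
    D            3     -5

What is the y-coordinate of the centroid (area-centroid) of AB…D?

Apply Gauss's area formula. First the cross-terms c_i = x_i·y_{i+1} − x_{i+1}·y_i:
  7, 18, 48, -2  ⇒  2A = 71, A = 35.5.
Then Σ (y_i + y_{i+1})·c_i = -671, so ȳ = -671 / (6·35.5) = -671/213.

-671/213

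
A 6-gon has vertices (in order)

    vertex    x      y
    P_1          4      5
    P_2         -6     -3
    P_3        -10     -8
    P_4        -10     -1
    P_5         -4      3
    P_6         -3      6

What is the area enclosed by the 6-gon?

61

Σ = (18) + (18) + (-70) + (-34) + (-15) + (-39) = -122
Area = |Σ|/2 = 61.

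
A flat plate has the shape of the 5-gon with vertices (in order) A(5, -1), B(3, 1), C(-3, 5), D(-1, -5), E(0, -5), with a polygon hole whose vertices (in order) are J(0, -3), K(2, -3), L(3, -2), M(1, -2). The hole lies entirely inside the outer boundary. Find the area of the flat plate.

36

Outer boundary:
Σ = (8) + (18) + (20) + (5) + (25) = 76
Area = |Σ|/2 = 38.
Hole:
Apply the surveyor's formula: 2A = Σ (x_i·y_{i+1} − x_{i+1}·y_i), indices taken mod 4.
Cross-terms: 6, 5, -4, -3  ⇒  Σ = 4
Area = |Σ|/2 = 2.
Net area = 38 − 2 = 36.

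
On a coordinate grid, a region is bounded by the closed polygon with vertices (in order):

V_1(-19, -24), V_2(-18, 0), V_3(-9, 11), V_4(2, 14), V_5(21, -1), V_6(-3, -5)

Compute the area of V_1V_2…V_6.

602.5

V_1→V_2: (-19)(0) − (-18)(-24) = -432
V_2→V_3: (-18)(11) − (-9)(0) = -198
V_3→V_4: (-9)(14) − (2)(11) = -148
V_4→V_5: (2)(-1) − (21)(14) = -296
V_5→V_6: (21)(-5) − (-3)(-1) = -108
V_6→V_1: (-3)(-24) − (-19)(-5) = -23
Σ = -1205
Area = |Σ|/2 = 602.5.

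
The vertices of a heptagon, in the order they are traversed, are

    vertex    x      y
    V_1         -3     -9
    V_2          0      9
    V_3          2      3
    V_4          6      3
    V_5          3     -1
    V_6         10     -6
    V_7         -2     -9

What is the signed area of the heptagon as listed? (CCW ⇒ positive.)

V_1→V_2: (-3)(9) − (0)(-9) = -27
V_2→V_3: (0)(3) − (2)(9) = -18
V_3→V_4: (2)(3) − (6)(3) = -12
V_4→V_5: (6)(-1) − (3)(3) = -15
V_5→V_6: (3)(-6) − (10)(-1) = -8
V_6→V_7: (10)(-9) − (-2)(-6) = -102
V_7→V_1: (-2)(-9) − (-3)(-9) = -9
Σ = -191
Signed area = Σ/2 = -95.5 (negative ⇒ clockwise traversal).

-95.5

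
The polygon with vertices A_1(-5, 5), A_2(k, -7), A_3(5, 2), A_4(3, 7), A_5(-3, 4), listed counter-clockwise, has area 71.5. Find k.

The doubled signed area Σ (x_i y_{i+1} − x_{i+1} y_i) is linear in k.
With k=0 it equals 137; the coefficient of k is -3 (from the two edges through A_2).
So -3·k + 137 = 2·71.5 = 143 ⇒ k = -2.

-2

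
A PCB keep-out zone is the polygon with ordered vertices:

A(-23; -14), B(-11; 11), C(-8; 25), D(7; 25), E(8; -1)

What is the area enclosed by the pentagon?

655.5

Apply the surveyor's formula: 2A = Σ (x_i·y_{i+1} − x_{i+1}·y_i), indices taken mod 5.
Σ = (-407) + (-187) + (-375) + (-207) + (-135) = -1311
Area = |Σ|/2 = 655.5.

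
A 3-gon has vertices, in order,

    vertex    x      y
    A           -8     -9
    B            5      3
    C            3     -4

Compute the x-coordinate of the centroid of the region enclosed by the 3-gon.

0

Apply the surveyor's formula. First the cross-terms c_i = x_i·y_{i+1} − x_{i+1}·y_i:
  21, -29, -59  ⇒  2A = -67, A = -33.5.
Then Σ (x_i + x_{i+1})·c_i = 0, so x̄ = 0 / (6·(-33.5)) = 0.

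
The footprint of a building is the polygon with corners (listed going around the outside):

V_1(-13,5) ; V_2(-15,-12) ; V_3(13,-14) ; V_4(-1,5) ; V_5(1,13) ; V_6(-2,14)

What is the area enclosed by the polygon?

421

Apply Gauss's area formula: 2A = Σ (x_i·y_{i+1} − x_{i+1}·y_i), indices taken mod 6.
Σ = (231) + (366) + (51) + (-18) + (40) + (172) = 842
Area = |Σ|/2 = 421.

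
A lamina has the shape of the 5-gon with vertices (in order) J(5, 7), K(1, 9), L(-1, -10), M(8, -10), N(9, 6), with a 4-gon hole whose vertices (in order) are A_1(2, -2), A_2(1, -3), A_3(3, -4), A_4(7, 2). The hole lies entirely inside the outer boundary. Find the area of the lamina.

Outer boundary:
Σ = (38) + (-1) + (90) + (138) + (33) = 298
Area = |Σ|/2 = 149.
Hole:
Apply the shoelace (surveyor's) formula: 2A = Σ (x_i·y_{i+1} − x_{i+1}·y_i), indices taken mod 4.
Σ = (-4) + (5) + (34) + (-18) = 17
Area = |Σ|/2 = 8.5.
Net area = 149 − 8.5 = 140.5.

140.5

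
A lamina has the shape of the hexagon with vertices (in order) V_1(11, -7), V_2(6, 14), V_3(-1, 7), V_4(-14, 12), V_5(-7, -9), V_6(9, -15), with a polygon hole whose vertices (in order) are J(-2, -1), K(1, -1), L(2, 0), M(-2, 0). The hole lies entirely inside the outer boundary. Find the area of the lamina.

Outer boundary:
Cross-terms: 196, 56, 86, 210, 186, 102  ⇒  Σ = 836
Area = |Σ|/2 = 418.
Hole:
Apply the surveyor's formula: 2A = Σ (x_i·y_{i+1} − x_{i+1}·y_i), indices taken mod 4.
J→K: (-2)(-1) − (1)(-1) = 3
K→L: (1)(0) − (2)(-1) = 2
L→M: (2)(0) − (-2)(0) = 0
M→J: (-2)(-1) − (-2)(0) = 2
Σ = 7
Area = |Σ|/2 = 3.5.
Net area = 418 − 3.5 = 414.5.

414.5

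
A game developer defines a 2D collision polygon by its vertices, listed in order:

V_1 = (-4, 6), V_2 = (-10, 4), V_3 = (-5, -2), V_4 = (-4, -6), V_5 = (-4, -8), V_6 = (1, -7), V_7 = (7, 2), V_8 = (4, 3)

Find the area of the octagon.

125

V_1→V_2: (-4)(4) − (-10)(6) = 44
V_2→V_3: (-10)(-2) − (-5)(4) = 40
V_3→V_4: (-5)(-6) − (-4)(-2) = 22
V_4→V_5: (-4)(-8) − (-4)(-6) = 8
V_5→V_6: (-4)(-7) − (1)(-8) = 36
V_6→V_7: (1)(2) − (7)(-7) = 51
V_7→V_8: (7)(3) − (4)(2) = 13
V_8→V_1: (4)(6) − (-4)(3) = 36
Σ = 250
Area = |Σ|/2 = 125.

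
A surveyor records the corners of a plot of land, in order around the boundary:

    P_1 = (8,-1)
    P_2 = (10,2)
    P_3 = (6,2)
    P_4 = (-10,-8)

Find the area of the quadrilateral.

40

Apply Gauss's area formula: 2A = Σ (x_i·y_{i+1} − x_{i+1}·y_i), indices taken mod 4.
Σ = (26) + (8) + (-28) + (74) = 80
Area = |Σ|/2 = 40.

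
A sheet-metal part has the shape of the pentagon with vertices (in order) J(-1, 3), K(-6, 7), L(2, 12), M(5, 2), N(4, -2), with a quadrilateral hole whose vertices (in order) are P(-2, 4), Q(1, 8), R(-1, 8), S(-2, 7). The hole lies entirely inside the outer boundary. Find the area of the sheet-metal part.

64

Outer boundary:
Cross-terms: 11, -86, -56, -18, 10  ⇒  Σ = -139
Area = |Σ|/2 = 69.5.
Hole:
Cross-terms: -20, 16, 9, 6  ⇒  Σ = 11
Area = |Σ|/2 = 5.5.
Net area = 69.5 − 5.5 = 64.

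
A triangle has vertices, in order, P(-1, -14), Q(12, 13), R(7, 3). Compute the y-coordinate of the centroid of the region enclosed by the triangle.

2/3

Apply Gauss's area formula. First the cross-terms c_i = x_i·y_{i+1} − x_{i+1}·y_i:
  155, -55, -95  ⇒  2A = 5, A = 2.5.
Then Σ (y_i + y_{i+1})·c_i = 10, so ȳ = 10 / (6·2.5) = 2/3.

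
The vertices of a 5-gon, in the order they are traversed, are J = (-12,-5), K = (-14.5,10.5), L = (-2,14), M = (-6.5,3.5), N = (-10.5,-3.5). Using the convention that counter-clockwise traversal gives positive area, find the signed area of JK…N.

-113.25

Apply the shoelace (surveyor's) formula: 2A = Σ (x_i·y_{i+1} − x_{i+1}·y_i), indices taken mod 5.
Σ = (-198.5) + (-182) + (84) + (59.5) + (10.5) = -226.5
Signed area = Σ/2 = -113.25 (negative ⇒ clockwise traversal).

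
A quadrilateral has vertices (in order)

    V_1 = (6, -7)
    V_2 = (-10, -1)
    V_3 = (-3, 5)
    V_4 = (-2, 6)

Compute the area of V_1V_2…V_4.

Apply Gauss's area formula: 2A = Σ (x_i·y_{i+1} − x_{i+1}·y_i), indices taken mod 4.
Σ = (-76) + (-53) + (-8) + (-22) = -159
Area = |Σ|/2 = 79.5.

79.5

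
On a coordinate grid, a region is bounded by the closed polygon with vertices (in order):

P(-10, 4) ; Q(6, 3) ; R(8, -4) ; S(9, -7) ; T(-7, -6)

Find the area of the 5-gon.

156.5

Apply Gauss's area formula: 2A = Σ (x_i·y_{i+1} − x_{i+1}·y_i), indices taken mod 5.
Σ = (-54) + (-48) + (-20) + (-103) + (-88) = -313
Area = |Σ|/2 = 156.5.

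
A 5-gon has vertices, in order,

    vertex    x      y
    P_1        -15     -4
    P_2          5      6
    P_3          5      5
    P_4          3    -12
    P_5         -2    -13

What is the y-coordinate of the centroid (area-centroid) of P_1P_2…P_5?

Apply the surveyor's formula. First the cross-terms c_i = x_i·y_{i+1} − x_{i+1}·y_i:
  -70, -5, -75, -63, -187  ⇒  2A = -400, A = -200.
Then Σ (y_i + y_{i+1})·c_i = 5084, so ȳ = 5084 / (6·(-200)) = -1271/300.

-1271/300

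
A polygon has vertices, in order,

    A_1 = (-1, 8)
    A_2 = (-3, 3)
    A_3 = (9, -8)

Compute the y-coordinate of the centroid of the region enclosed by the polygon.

Apply the surveyor's formula. First the cross-terms c_i = x_i·y_{i+1} − x_{i+1}·y_i:
  21, -3, 64  ⇒  2A = 82, A = 41.
Then Σ (y_i + y_{i+1})·c_i = 246, so ȳ = 246 / (6·41) = 1.

1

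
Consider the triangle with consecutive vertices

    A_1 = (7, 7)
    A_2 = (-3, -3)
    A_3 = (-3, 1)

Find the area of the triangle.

20

Apply the surveyor's formula: 2A = Σ (x_i·y_{i+1} − x_{i+1}·y_i), indices taken mod 3.
Cross-terms: 0, -12, -28  ⇒  Σ = -40
Area = |Σ|/2 = 20.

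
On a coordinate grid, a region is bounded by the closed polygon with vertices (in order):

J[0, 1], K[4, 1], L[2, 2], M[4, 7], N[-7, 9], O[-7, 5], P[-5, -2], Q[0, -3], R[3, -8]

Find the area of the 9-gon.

93.5

Cross-terms: -4, 6, 6, 85, 28, 39, 15, 9, 3  ⇒  Σ = 187
Area = |Σ|/2 = 93.5.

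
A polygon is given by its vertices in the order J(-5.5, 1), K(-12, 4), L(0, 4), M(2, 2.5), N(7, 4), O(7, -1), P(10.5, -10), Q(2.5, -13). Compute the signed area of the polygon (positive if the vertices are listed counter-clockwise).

-175.25

Apply the shoelace formula: 2A = Σ (x_i·y_{i+1} − x_{i+1}·y_i), indices taken mod 8.
Cross-terms: -10, -48, -8, -9.5, -35, -59.5, -111.5, -69  ⇒  Σ = -350.5
Signed area = Σ/2 = -175.25 (negative ⇒ clockwise traversal).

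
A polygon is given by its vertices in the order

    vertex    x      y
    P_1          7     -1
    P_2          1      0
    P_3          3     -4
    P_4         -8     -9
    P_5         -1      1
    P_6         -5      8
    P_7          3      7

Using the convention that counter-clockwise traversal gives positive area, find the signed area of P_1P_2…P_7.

-96.5

Apply the shoelace formula: 2A = Σ (x_i·y_{i+1} − x_{i+1}·y_i), indices taken mod 7.
Σ = (1) + (-4) + (-59) + (-17) + (-3) + (-59) + (-52) = -193
Signed area = Σ/2 = -96.5 (negative ⇒ clockwise traversal).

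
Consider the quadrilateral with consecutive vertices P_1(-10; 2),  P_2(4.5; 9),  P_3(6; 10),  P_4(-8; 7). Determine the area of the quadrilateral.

34

Apply the shoelace (surveyor's) formula: 2A = Σ (x_i·y_{i+1} − x_{i+1}·y_i), indices taken mod 4.
P_1→P_2: (-10)(9) − (4.5)(2) = -99
P_2→P_3: (4.5)(10) − (6)(9) = -9
P_3→P_4: (6)(7) − (-8)(10) = 122
P_4→P_1: (-8)(2) − (-10)(7) = 54
Σ = 68
Area = |Σ|/2 = 34.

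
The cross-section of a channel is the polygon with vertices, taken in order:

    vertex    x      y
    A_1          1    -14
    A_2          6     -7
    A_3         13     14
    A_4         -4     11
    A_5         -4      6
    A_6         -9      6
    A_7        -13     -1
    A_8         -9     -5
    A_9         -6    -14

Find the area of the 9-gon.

419

A_1→A_2: (1)(-7) − (6)(-14) = 77
A_2→A_3: (6)(14) − (13)(-7) = 175
A_3→A_4: (13)(11) − (-4)(14) = 199
A_4→A_5: (-4)(6) − (-4)(11) = 20
A_5→A_6: (-4)(6) − (-9)(6) = 30
A_6→A_7: (-9)(-1) − (-13)(6) = 87
A_7→A_8: (-13)(-5) − (-9)(-1) = 56
A_8→A_9: (-9)(-14) − (-6)(-5) = 96
A_9→A_1: (-6)(-14) − (1)(-14) = 98
Σ = 838
Area = |Σ|/2 = 419.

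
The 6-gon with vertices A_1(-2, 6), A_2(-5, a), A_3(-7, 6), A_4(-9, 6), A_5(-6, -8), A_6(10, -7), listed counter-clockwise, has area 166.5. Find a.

9

Write out the shoelace sum; only the two edges meeting at A_2 involve a:
2·Area = [((-2)·a − (-5)·6) + ((-5)·6 − (-7)·a)] + 288
       = 5·a + 288 = 333
⇒ a = 9.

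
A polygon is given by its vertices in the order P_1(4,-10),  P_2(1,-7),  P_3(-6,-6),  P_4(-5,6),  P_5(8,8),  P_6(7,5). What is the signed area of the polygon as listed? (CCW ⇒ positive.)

Apply the shoelace (surveyor's) formula: 2A = Σ (x_i·y_{i+1} − x_{i+1}·y_i), indices taken mod 6.
Σ = (-18) + (-48) + (-66) + (-88) + (-16) + (-90) = -326
Signed area = Σ/2 = -163 (negative ⇒ clockwise traversal).

-163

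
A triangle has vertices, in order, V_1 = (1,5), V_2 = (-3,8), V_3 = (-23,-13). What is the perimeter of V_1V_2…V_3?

|V_1V_2| = √((-4)² + (3)²) = √25 = 5
|V_2V_3| = √((-20)² + (-21)²) = √841 = 29
|V_3V_1| = √((24)² + (18)²) = √900 = 30
Perimeter = 5 + 29 + 30 = 64.

64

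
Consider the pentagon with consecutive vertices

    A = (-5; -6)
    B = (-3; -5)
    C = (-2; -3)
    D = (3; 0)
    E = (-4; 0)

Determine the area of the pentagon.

Σ = (7) + (-1) + (9) + (0) + (24) = 39
Area = |Σ|/2 = 19.5.

19.5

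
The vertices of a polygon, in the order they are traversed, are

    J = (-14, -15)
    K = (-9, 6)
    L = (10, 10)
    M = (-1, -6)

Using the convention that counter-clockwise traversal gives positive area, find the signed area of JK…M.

Apply the shoelace (surveyor's) formula: 2A = Σ (x_i·y_{i+1} − x_{i+1}·y_i), indices taken mod 4.
J→K: (-14)(6) − (-9)(-15) = -219
K→L: (-9)(10) − (10)(6) = -150
L→M: (10)(-6) − (-1)(10) = -50
M→J: (-1)(-15) − (-14)(-6) = -69
Σ = -488
Signed area = Σ/2 = -244 (negative ⇒ clockwise traversal).

-244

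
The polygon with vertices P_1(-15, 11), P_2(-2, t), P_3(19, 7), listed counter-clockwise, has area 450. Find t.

The doubled signed area Σ (x_i y_{i+1} − x_{i+1} y_i) is linear in t.
With t=0 it equals 322; the coefficient of t is -34 (from the two edges through P_2).
So -34·t + 322 = 2·450 = 900 ⇒ t = -17.

-17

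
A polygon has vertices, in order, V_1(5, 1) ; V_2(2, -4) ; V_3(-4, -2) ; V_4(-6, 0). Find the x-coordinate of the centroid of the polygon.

Apply the shoelace formula. First the cross-terms c_i = x_i·y_{i+1} − x_{i+1}·y_i:
  -22, -20, -12, -6  ⇒  2A = -60, A = -30.
Then Σ (x_i + x_{i+1})·c_i = 12, so x̄ = 12 / (6·(-30)) = -1/15.

-1/15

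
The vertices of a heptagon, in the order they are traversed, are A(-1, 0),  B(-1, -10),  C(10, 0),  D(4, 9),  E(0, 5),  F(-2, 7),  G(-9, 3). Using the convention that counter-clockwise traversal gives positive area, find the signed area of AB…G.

145

A→B: (-1)(-10) − (-1)(0) = 10
B→C: (-1)(0) − (10)(-10) = 100
C→D: (10)(9) − (4)(0) = 90
D→E: (4)(5) − (0)(9) = 20
E→F: (0)(7) − (-2)(5) = 10
F→G: (-2)(3) − (-9)(7) = 57
G→A: (-9)(0) − (-1)(3) = 3
Σ = 290
Signed area = Σ/2 = 145 (positive ⇒ counter-clockwise traversal).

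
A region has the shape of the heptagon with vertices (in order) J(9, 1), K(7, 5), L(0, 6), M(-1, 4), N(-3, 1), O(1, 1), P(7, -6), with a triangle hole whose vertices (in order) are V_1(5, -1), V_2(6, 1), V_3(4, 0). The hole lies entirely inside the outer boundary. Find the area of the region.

Outer boundary:
Σ = (38) + (42) + (6) + (11) + (-4) + (-13) + (61) = 141
Area = |Σ|/2 = 70.5.
Hole:
Apply the shoelace (surveyor's) formula: 2A = Σ (x_i·y_{i+1} − x_{i+1}·y_i), indices taken mod 3.
V_1→V_2: (5)(1) − (6)(-1) = 11
V_2→V_3: (6)(0) − (4)(1) = -4
V_3→V_1: (4)(-1) − (5)(0) = -4
Σ = 3
Area = |Σ|/2 = 1.5.
Net area = 70.5 − 1.5 = 69.

69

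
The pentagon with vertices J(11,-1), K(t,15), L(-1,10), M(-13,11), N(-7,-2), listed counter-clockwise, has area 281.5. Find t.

Write out the shoelace sum; only the two edges meeting at K involve t:
2·Area = [(11·15 − t·(-1)) + (t·10 − (-1)·15)] + 251
       = 11·t + 431 = 563
⇒ t = 12.

12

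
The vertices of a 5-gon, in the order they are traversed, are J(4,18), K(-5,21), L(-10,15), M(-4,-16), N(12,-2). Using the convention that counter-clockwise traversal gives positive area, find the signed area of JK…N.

Apply the shoelace (surveyor's) formula: 2A = Σ (x_i·y_{i+1} − x_{i+1}·y_i), indices taken mod 5.
Cross-terms: 174, 135, 220, 200, 224  ⇒  Σ = 953
Signed area = Σ/2 = 476.5 (positive ⇒ counter-clockwise traversal).

476.5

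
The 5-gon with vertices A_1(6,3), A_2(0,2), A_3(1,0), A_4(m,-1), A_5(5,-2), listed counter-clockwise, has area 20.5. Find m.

Write out the shoelace sum; only the two edges meeting at A_4 involve m:
2·Area = [(1·(-1) − m·0) + (m·(-2) − 5·(-1))] + 37
       = -2·m + 41 = 41
⇒ m = 0.

0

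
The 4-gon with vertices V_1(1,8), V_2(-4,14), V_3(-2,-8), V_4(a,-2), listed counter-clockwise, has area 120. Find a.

Write out the shoelace sum; only the two edges meeting at V_4 involve a:
2·Area = [((-2)·(-2) − a·(-8)) + (a·8 − 1·(-2))] + 106
       = 16·a + 112 = 240
⇒ a = 8.

8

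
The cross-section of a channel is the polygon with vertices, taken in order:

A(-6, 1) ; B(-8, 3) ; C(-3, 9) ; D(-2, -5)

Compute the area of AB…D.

36

Apply the shoelace formula: 2A = Σ (x_i·y_{i+1} − x_{i+1}·y_i), indices taken mod 4.
A→B: (-6)(3) − (-8)(1) = -10
B→C: (-8)(9) − (-3)(3) = -63
C→D: (-3)(-5) − (-2)(9) = 33
D→A: (-2)(1) − (-6)(-5) = -32
Σ = -72
Area = |Σ|/2 = 36.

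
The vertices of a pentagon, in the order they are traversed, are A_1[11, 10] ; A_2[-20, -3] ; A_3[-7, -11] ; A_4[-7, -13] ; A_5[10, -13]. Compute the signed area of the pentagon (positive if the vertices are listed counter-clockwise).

422

A_1→A_2: (11)(-3) − (-20)(10) = 167
A_2→A_3: (-20)(-11) − (-7)(-3) = 199
A_3→A_4: (-7)(-13) − (-7)(-11) = 14
A_4→A_5: (-7)(-13) − (10)(-13) = 221
A_5→A_1: (10)(10) − (11)(-13) = 243
Σ = 844
Signed area = Σ/2 = 422 (positive ⇒ counter-clockwise traversal).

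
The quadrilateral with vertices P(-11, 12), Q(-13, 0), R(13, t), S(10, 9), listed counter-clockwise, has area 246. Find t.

0

The doubled signed area Σ (x_i y_{i+1} − x_{i+1} y_i) is linear in t.
With t=0 it equals 492; the coefficient of t is -23 (from the two edges through R).
So -23·t + 492 = 2·246 = 492 ⇒ t = 0.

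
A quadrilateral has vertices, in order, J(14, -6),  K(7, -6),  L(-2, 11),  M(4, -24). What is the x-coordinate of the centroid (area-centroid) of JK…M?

Apply the shoelace (surveyor's) formula. First the cross-terms c_i = x_i·y_{i+1} − x_{i+1}·y_i:
  -42, 65, 4, 312  ⇒  2A = 339, A = 169.5.
Then Σ (x_i + x_{i+1})·c_i = 5067, so x̄ = 5067 / (6·169.5) = 563/113.

563/113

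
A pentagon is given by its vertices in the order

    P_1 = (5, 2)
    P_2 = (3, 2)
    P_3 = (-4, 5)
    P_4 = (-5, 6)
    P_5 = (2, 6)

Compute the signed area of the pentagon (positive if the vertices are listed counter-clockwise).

-20

Apply the shoelace formula: 2A = Σ (x_i·y_{i+1} − x_{i+1}·y_i), indices taken mod 5.
Cross-terms: 4, 23, 1, -42, -26  ⇒  Σ = -40
Signed area = Σ/2 = -20 (negative ⇒ clockwise traversal).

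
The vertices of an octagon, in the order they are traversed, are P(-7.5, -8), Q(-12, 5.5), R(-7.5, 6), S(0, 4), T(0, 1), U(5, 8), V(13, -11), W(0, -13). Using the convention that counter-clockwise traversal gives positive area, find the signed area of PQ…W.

Cross-terms: -137.25, -30.75, -30, 0, -5, -159, -169, -97.5  ⇒  Σ = -628.5
Signed area = Σ/2 = -314.25 (negative ⇒ clockwise traversal).

-314.25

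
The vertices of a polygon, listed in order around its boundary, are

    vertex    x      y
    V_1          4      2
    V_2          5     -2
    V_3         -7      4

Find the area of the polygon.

21

Σ = (-18) + (6) + (-30) = -42
Area = |Σ|/2 = 21.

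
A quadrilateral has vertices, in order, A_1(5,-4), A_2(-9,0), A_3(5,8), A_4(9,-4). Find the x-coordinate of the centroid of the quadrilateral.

5/3

Apply Gauss's area formula. First the cross-terms c_i = x_i·y_{i+1} − x_{i+1}·y_i:
  -36, -72, -92, -16  ⇒  2A = -216, A = -108.
Then Σ (x_i + x_{i+1})·c_i = -1080, so x̄ = -1080 / (6·(-108)) = 5/3.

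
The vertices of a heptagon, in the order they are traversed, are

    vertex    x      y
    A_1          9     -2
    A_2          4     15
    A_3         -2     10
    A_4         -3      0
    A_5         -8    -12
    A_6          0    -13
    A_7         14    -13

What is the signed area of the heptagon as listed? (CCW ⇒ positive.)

Apply the shoelace (surveyor's) formula: 2A = Σ (x_i·y_{i+1} − x_{i+1}·y_i), indices taken mod 7.
Cross-terms: 143, 70, 30, 36, 104, 182, 89  ⇒  Σ = 654
Signed area = Σ/2 = 327 (positive ⇒ counter-clockwise traversal).

327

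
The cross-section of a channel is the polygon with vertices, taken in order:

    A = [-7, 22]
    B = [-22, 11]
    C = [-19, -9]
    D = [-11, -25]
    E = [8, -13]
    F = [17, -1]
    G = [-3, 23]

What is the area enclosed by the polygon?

1114.5

Σ = (407) + (407) + (376) + (343) + (213) + (388) + (95) = 2229
Area = |Σ|/2 = 1114.5.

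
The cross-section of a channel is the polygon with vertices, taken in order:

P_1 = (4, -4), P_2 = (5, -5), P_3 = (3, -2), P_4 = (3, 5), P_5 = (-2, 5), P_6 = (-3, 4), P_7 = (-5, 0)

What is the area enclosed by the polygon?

49

Apply Gauss's area formula: 2A = Σ (x_i·y_{i+1} − x_{i+1}·y_i), indices taken mod 7.
Cross-terms: 0, 5, 21, 25, 7, 20, 20  ⇒  Σ = 98
Area = |Σ|/2 = 49.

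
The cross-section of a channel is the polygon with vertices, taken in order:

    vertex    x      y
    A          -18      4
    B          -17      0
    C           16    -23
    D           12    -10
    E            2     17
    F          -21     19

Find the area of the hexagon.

A→B: (-18)(0) − (-17)(4) = 68
B→C: (-17)(-23) − (16)(0) = 391
C→D: (16)(-10) − (12)(-23) = 116
D→E: (12)(17) − (2)(-10) = 224
E→F: (2)(19) − (-21)(17) = 395
F→A: (-21)(4) − (-18)(19) = 258
Σ = 1452
Area = |Σ|/2 = 726.

726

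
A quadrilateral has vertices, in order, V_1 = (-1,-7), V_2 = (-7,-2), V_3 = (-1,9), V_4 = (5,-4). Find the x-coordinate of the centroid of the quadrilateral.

Apply the surveyor's formula. First the cross-terms c_i = x_i·y_{i+1} − x_{i+1}·y_i:
  -47, -65, -41, -39  ⇒  2A = -192, A = -96.
Then Σ (x_i + x_{i+1})·c_i = 576, so x̄ = 576 / (6·(-96)) = -1.

-1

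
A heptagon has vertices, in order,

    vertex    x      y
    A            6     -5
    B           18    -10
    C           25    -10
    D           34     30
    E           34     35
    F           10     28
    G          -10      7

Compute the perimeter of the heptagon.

|AB| = √((12)² + (-5)²) = √169 = 13
|BC| = √((7)² + (0)²) = √49 = 7
|CD| = √((9)² + (40)²) = √1681 = 41
|DE| = √((0)² + (5)²) = √25 = 5
|EF| = √((-24)² + (-7)²) = √625 = 25
|FG| = √((-20)² + (-21)²) = √841 = 29
|GA| = √((16)² + (-12)²) = √400 = 20
Perimeter = 13 + 7 + 41 + 5 + 25 + 29 + 20 = 140.

140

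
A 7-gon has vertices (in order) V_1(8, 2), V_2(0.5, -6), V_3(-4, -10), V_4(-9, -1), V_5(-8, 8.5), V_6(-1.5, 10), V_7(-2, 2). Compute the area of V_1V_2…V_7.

159.375

Apply the shoelace formula: 2A = Σ (x_i·y_{i+1} − x_{i+1}·y_i), indices taken mod 7.
Σ = (-49) + (-29) + (-86) + (-84.5) + (-67.25) + (17) + (-20) = -318.75
Area = |Σ|/2 = 159.375.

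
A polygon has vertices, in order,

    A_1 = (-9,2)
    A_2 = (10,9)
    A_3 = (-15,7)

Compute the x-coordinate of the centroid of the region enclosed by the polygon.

Apply the shoelace formula. First the cross-terms c_i = x_i·y_{i+1} − x_{i+1}·y_i:
  -101, 205, 33  ⇒  2A = 137, A = 68.5.
Then Σ (x_i + x_{i+1})·c_i = -1918, so x̄ = -1918 / (6·68.5) = -14/3.

-14/3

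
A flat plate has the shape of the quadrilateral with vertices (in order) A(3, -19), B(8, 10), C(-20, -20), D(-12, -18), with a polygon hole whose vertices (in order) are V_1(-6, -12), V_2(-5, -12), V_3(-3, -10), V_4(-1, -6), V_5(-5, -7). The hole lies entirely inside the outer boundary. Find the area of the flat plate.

Outer boundary:
Σ = (182) + (40) + (120) + (282) = 624
Area = |Σ|/2 = 312.
Hole:
Cross-terms: 12, 14, 8, -23, 18  ⇒  Σ = 29
Area = |Σ|/2 = 14.5.
Net area = 312 − 14.5 = 297.5.

297.5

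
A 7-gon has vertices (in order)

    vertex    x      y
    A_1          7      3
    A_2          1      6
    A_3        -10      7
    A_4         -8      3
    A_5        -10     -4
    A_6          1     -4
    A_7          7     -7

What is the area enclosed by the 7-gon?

Σ = (39) + (67) + (26) + (62) + (44) + (21) + (70) = 329
Area = |Σ|/2 = 164.5.

164.5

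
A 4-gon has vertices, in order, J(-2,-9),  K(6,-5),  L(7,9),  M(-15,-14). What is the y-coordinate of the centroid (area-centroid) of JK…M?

-118/33

Apply the shoelace (surveyor's) formula. First the cross-terms c_i = x_i·y_{i+1} − x_{i+1}·y_i:
  64, 89, 37, 107  ⇒  2A = 297, A = 148.5.
Then Σ (y_i + y_{i+1})·c_i = -3186, so ȳ = -3186 / (6·148.5) = -118/33.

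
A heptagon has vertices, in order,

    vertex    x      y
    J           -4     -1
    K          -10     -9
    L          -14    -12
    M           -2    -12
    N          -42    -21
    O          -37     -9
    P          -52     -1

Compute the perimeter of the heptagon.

146

|JK| = √((-6)² + (-8)²) = √100 = 10
|KL| = √((-4)² + (-3)²) = √25 = 5
|LM| = √((12)² + (0)²) = √144 = 12
|MN| = √((-40)² + (-9)²) = √1681 = 41
|NO| = √((5)² + (12)²) = √169 = 13
|OP| = √((-15)² + (8)²) = √289 = 17
|PJ| = √((48)² + (0)²) = √2304 = 48
Perimeter = 10 + 5 + 12 + 41 + 13 + 17 + 48 = 146.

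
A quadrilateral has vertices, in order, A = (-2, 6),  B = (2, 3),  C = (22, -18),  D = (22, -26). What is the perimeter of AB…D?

82

|AB| = √((4)² + (-3)²) = √25 = 5
|BC| = √((20)² + (-21)²) = √841 = 29
|CD| = √((0)² + (-8)²) = √64 = 8
|DA| = √((-24)² + (32)²) = √1600 = 40
Perimeter = 5 + 29 + 8 + 40 = 82.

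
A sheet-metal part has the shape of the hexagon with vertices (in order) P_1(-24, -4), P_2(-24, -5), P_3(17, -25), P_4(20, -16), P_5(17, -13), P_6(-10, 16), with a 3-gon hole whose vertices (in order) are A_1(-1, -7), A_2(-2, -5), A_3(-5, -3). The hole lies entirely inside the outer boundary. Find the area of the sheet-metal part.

Outer boundary:
Apply Gauss's area formula: 2A = Σ (x_i·y_{i+1} − x_{i+1}·y_i), indices taken mod 6.
Cross-terms: 24, 685, 228, 12, 142, 424  ⇒  Σ = 1515
Area = |Σ|/2 = 757.5.
Hole:
Apply the shoelace formula: 2A = Σ (x_i·y_{i+1} − x_{i+1}·y_i), indices taken mod 3.
Σ = (-9) + (-19) + (32) = 4
Area = |Σ|/2 = 2.
Net area = 757.5 − 2 = 755.5.

755.5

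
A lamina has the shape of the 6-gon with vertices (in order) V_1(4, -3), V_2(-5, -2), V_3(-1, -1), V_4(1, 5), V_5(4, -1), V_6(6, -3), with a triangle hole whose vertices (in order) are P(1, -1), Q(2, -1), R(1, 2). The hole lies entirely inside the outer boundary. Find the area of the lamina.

27

Outer boundary:
Apply the shoelace (surveyor's) formula: 2A = Σ (x_i·y_{i+1} − x_{i+1}·y_i), indices taken mod 6.
Σ = (-23) + (3) + (-4) + (-21) + (-6) + (-6) = -57
Area = |Σ|/2 = 28.5.
Hole:
P→Q: (1)(-1) − (2)(-1) = 1
Q→R: (2)(2) − (1)(-1) = 5
R→P: (1)(-1) − (1)(2) = -3
Σ = 3
Area = |Σ|/2 = 1.5.
Net area = 28.5 − 1.5 = 27.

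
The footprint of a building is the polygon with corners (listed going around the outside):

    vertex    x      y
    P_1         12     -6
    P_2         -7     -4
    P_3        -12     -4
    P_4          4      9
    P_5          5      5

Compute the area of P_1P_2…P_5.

Apply Gauss's area formula: 2A = Σ (x_i·y_{i+1} − x_{i+1}·y_i), indices taken mod 5.
Σ = (-90) + (-20) + (-92) + (-25) + (-90) = -317
Area = |Σ|/2 = 158.5.

158.5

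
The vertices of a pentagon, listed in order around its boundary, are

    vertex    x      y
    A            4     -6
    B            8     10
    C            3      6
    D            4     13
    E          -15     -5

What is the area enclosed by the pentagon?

Apply Gauss's area formula: 2A = Σ (x_i·y_{i+1} − x_{i+1}·y_i), indices taken mod 5.
Cross-terms: 88, 18, 15, 175, 110  ⇒  Σ = 406
Area = |Σ|/2 = 203.

203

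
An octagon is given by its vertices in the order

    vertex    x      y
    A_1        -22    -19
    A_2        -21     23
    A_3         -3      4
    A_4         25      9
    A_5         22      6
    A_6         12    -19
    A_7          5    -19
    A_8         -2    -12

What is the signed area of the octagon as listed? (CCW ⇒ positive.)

Apply Gauss's area formula: 2A = Σ (x_i·y_{i+1} − x_{i+1}·y_i), indices taken mod 8.
A_1→A_2: (-22)(23) − (-21)(-19) = -905
A_2→A_3: (-21)(4) − (-3)(23) = -15
A_3→A_4: (-3)(9) − (25)(4) = -127
A_4→A_5: (25)(6) − (22)(9) = -48
A_5→A_6: (22)(-19) − (12)(6) = -490
A_6→A_7: (12)(-19) − (5)(-19) = -133
A_7→A_8: (5)(-12) − (-2)(-19) = -98
A_8→A_1: (-2)(-19) − (-22)(-12) = -226
Σ = -2042
Signed area = Σ/2 = -1021 (negative ⇒ clockwise traversal).

-1021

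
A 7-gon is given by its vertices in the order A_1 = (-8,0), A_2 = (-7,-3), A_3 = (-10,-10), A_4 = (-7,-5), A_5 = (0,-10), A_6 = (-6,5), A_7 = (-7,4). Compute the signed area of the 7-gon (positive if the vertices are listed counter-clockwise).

48.5

Apply the shoelace (surveyor's) formula: 2A = Σ (x_i·y_{i+1} − x_{i+1}·y_i), indices taken mod 7.
Σ = (24) + (40) + (-20) + (70) + (-60) + (11) + (32) = 97
Signed area = Σ/2 = 48.5 (positive ⇒ counter-clockwise traversal).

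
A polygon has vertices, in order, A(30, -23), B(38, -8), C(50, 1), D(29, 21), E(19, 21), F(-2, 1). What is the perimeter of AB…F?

140

|AB| = √((8)² + (15)²) = √289 = 17
|BC| = √((12)² + (9)²) = √225 = 15
|CD| = √((-21)² + (20)²) = √841 = 29
|DE| = √((-10)² + (0)²) = √100 = 10
|EF| = √((-21)² + (-20)²) = √841 = 29
|FA| = √((32)² + (-24)²) = √1600 = 40
Perimeter = 17 + 15 + 29 + 10 + 29 + 40 = 140.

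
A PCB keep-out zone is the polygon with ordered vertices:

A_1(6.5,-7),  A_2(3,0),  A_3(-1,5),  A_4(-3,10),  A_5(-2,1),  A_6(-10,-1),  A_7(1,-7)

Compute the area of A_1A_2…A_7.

89.75

Σ = (21) + (15) + (5) + (17) + (12) + (71) + (38.5) = 179.5
Area = |Σ|/2 = 89.75.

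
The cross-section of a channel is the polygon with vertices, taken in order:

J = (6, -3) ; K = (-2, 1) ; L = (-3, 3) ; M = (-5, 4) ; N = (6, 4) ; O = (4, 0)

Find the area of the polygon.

36

Apply the shoelace (surveyor's) formula: 2A = Σ (x_i·y_{i+1} − x_{i+1}·y_i), indices taken mod 6.
J→K: (6)(1) − (-2)(-3) = 0
K→L: (-2)(3) − (-3)(1) = -3
L→M: (-3)(4) − (-5)(3) = 3
M→N: (-5)(4) − (6)(4) = -44
N→O: (6)(0) − (4)(4) = -16
O→J: (4)(-3) − (6)(0) = -12
Σ = -72
Area = |Σ|/2 = 36.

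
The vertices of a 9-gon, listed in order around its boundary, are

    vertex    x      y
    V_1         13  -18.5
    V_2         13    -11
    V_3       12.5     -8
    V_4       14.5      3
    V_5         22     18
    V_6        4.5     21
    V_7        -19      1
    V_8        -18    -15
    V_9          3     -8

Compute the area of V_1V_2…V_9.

902.25

Apply the surveyor's formula: 2A = Σ (x_i·y_{i+1} − x_{i+1}·y_i), indices taken mod 9.
V_1→V_2: (13)(-11) − (13)(-18.5) = 97.5
V_2→V_3: (13)(-8) − (12.5)(-11) = 33.5
V_3→V_4: (12.5)(3) − (14.5)(-8) = 153.5
V_4→V_5: (14.5)(18) − (22)(3) = 195
V_5→V_6: (22)(21) − (4.5)(18) = 381
V_6→V_7: (4.5)(1) − (-19)(21) = 403.5
V_7→V_8: (-19)(-15) − (-18)(1) = 303
V_8→V_9: (-18)(-8) − (3)(-15) = 189
V_9→V_1: (3)(-18.5) − (13)(-8) = 48.5
Σ = 1804.5
Area = |Σ|/2 = 902.25.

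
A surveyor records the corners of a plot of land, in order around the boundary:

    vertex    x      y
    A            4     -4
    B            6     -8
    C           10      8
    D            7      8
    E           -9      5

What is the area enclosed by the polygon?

Apply the surveyor's formula: 2A = Σ (x_i·y_{i+1} − x_{i+1}·y_i), indices taken mod 5.
A→B: (4)(-8) − (6)(-4) = -8
B→C: (6)(8) − (10)(-8) = 128
C→D: (10)(8) − (7)(8) = 24
D→E: (7)(5) − (-9)(8) = 107
E→A: (-9)(-4) − (4)(5) = 16
Σ = 267
Area = |Σ|/2 = 133.5.

133.5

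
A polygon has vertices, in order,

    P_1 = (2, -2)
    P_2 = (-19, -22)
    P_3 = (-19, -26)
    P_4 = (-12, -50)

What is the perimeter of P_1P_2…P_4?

|P_1P_2| = √((-21)² + (-20)²) = √841 = 29
|P_2P_3| = √((0)² + (-4)²) = √16 = 4
|P_3P_4| = √((7)² + (-24)²) = √625 = 25
|P_4P_1| = √((14)² + (48)²) = √2500 = 50
Perimeter = 29 + 4 + 25 + 50 = 108.

108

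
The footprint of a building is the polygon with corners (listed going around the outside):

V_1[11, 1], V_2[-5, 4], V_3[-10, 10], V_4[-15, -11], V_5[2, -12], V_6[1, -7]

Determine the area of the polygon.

Apply the shoelace (surveyor's) formula: 2A = Σ (x_i·y_{i+1} − x_{i+1}·y_i), indices taken mod 6.
V_1→V_2: (11)(4) − (-5)(1) = 49
V_2→V_3: (-5)(10) − (-10)(4) = -10
V_3→V_4: (-10)(-11) − (-15)(10) = 260
V_4→V_5: (-15)(-12) − (2)(-11) = 202
V_5→V_6: (2)(-7) − (1)(-12) = -2
V_6→V_1: (1)(1) − (11)(-7) = 78
Σ = 577
Area = |Σ|/2 = 288.5.

288.5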